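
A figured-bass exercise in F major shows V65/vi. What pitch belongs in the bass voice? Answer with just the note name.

The applied chord V65/vi is rooted on A: A-C#-E-G.
The figure 65 means first inversion — the third is in the bass.

C#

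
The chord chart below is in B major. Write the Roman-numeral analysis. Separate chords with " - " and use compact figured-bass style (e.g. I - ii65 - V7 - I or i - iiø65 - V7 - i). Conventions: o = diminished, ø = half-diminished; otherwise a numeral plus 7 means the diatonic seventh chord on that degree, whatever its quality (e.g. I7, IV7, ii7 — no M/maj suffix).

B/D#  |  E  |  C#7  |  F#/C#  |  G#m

I6 - IV - V7/V - V64 - vi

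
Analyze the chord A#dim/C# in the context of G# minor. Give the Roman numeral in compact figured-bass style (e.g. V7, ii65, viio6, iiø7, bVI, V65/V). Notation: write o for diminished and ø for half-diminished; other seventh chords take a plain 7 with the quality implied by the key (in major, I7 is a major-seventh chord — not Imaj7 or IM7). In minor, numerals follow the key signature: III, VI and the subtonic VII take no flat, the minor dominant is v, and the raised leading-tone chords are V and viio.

Stacked in thirds the chord is A#-C#-E: a diminished triad on A#.
In G# minor, A# is the supertonic; the diatonic diminished triad there is iio.
With C# in the bass the chord is in first inversion, so the figured bass is 6.

iio6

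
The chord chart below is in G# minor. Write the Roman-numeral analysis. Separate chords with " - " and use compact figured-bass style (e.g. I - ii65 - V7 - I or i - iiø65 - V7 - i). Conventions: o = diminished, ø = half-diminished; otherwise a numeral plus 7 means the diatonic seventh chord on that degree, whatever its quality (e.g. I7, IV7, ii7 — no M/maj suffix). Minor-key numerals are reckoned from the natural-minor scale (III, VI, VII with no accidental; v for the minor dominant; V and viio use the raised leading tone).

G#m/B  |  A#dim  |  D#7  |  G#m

i6 - iio - V7 - i

G#m/B has root G#, degree 1 in G# minor, so i6.
A#dim: diminished triad on A# = scale degree 2 → iio.
D#7: dominant seventh chord on D# = scale degree 5 → V7.
G#m has root G#, degree 1 in G# minor, so i.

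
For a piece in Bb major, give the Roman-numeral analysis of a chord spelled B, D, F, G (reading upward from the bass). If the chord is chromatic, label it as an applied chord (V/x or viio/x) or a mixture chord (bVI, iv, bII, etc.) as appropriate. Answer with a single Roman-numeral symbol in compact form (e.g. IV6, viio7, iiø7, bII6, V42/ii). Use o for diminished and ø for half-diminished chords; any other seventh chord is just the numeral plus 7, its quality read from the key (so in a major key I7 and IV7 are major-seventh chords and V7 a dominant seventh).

The pitches G-B-D-F form a dominant seventh chord rooted on G.
G is not a diatonic chord root with this quality in Bb major, but it lies a perfect fifth above C (ii), so the chord functions as an applied dominant of ii.
With B in the bass the chord is in first inversion, so the figured bass is 65.

V65/ii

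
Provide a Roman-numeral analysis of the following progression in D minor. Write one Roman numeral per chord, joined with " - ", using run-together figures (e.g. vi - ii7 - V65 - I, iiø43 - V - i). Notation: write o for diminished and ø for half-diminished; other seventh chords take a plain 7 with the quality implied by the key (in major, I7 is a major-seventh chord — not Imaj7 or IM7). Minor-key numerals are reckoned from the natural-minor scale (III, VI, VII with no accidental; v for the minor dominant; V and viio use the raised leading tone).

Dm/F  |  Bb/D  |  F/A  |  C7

i6 - VI6 - III6 - VII7

Dm/F: root D is the tonic; minor triad there is i6.
Bb/D: root Bb is the submediant; major triad there is VI6.
F/A has root F, degree 3 in D minor, so III6.
C7: dominant seventh chord on C = scale degree 7 → VII7.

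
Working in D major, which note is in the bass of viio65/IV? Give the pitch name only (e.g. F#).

The applied chord viio65/IV is rooted on F#: F#-A-C-Eb.
The figure 65 means first inversion — the third is in the bass.

A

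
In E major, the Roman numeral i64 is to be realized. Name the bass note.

B

i in E major has root E; the chord is E-G-B.
The figure 64 means second inversion — the fifth is in the bass.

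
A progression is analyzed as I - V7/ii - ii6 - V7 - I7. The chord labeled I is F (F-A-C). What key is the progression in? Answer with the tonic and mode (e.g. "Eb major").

I is given as F-A-C — a major triad with root F.
If F is scale degree 1 and the mode makes that degree carry a major triad, the tonic is F and the mode is major.

F major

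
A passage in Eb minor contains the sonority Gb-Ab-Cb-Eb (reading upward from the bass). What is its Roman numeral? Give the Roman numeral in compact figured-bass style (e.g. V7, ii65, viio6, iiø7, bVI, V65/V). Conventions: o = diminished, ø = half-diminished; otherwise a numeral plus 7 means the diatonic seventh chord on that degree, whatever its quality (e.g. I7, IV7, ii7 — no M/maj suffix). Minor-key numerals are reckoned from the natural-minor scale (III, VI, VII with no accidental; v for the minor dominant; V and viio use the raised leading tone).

The pitches Ab-Cb-Eb-Gb form a minor seventh chord rooted on Ab.
Ab is scale degree 4 in Eb minor, and a minor seventh chord on that degree is written iv7.
With Gb in the bass the chord is in third inversion, so the figured bass is 42.

iv42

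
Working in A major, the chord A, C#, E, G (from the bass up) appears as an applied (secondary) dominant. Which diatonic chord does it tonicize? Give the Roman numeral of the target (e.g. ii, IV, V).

The chord is a dominant seventh chord on A.
A dominant resolves down a perfect fifth: A → D. In A major, D is scale degree 4, i.e. IV.

IV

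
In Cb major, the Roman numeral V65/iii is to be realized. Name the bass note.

The applied chord V65/iii is rooted on Bb: Bb-D-F-Ab.
The figure 65 means first inversion — the third is in the bass.

D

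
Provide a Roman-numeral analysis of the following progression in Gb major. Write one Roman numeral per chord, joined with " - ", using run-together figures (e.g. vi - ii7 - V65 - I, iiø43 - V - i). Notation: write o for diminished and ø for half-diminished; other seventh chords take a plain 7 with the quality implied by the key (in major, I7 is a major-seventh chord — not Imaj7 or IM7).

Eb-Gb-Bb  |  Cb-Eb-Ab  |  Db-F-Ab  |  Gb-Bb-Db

vi - ii6 - V - I

Eb-Gb-Bb: root Eb is the submediant; minor triad there is vi.
Cb-Eb-Ab: minor triad on Ab = scale degree 2 → ii6.
Db-F-Ab has root Db, degree 5 in Gb major, so V.
Gb-Bb-Db: root Gb is the tonic; major triad there is I.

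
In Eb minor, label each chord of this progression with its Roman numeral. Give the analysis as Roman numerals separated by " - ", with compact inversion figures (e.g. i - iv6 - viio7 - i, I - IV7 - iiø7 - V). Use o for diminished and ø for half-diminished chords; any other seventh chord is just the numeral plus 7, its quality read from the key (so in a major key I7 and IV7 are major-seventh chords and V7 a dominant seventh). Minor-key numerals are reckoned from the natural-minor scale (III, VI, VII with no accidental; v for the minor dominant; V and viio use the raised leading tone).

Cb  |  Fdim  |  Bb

Cb has root Cb, degree 6 in Eb minor, so VI.
Fdim has root F, degree 2 in Eb minor, so iio.
Bb: major triad on Bb = scale degree 5 → V.

VI - iio - V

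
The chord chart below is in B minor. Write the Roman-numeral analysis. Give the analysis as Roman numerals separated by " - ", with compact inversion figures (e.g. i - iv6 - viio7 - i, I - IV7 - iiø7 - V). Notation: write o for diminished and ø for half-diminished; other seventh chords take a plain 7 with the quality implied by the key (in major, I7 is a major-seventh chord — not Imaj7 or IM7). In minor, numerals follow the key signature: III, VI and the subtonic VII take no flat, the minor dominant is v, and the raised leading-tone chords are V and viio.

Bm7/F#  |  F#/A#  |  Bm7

i43 - V6 - i7

Bm7/F#: root B is the tonic; minor seventh chord there is i43.
F#/A#: major triad on F# = scale degree 5 → V6.
Bm7: minor seventh chord on B = scale degree 1 → i7.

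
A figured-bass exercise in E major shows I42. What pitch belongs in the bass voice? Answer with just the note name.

D#

I in E major has root E; the chord is E-G#-B-D#.
The figure 42 means third inversion — the seventh is in the bass.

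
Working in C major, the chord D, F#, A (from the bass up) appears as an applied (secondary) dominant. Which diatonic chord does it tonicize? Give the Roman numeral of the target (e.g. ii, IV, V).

The chord is a major triad on D.
A dominant resolves down a perfect fifth: D → G. In C major, G is scale degree 5, i.e. V.

V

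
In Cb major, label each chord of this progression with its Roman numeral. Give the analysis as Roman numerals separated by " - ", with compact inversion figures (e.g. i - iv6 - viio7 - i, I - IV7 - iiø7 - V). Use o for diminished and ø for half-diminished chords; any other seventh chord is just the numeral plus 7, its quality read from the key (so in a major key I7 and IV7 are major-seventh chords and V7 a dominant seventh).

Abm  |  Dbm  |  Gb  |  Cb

Abm has root Ab, degree 6 in Cb major, so vi.
Dbm has root Db, degree 2 in Cb major, so ii.
Gb has root Gb, degree 5 in Cb major, so V.
Cb: root Cb is the tonic; major triad there is I.

vi - ii - V - I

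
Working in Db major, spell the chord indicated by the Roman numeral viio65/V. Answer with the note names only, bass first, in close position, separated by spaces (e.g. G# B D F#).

Bb Db Fb G

The slash marks an applied leading-tone chord: viio of V. In Db major, V is Ab, so the leading tone to it is G, a half step below.
Building a fully diminished seventh chord on G gives G-Bb-Db-Fb.
The figured bass 65 indicates first inversion, placing the third (Bb) in the bass: Bb-Db-Fb-G.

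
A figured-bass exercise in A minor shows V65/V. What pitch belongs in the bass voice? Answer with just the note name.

The applied chord V65/V is rooted on B: B-D#-F#-A.
The figure 65 means first inversion — the third is in the bass.

D#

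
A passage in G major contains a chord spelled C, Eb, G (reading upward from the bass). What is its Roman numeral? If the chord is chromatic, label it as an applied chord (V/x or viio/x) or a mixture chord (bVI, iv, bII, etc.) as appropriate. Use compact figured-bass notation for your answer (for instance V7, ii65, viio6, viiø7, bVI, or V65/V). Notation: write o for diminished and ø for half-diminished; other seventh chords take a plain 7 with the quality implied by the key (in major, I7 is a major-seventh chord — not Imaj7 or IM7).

The pitches C-Eb-G form a minor triad rooted on C.
C is the fourth degree of G major. This is the minor subdominant, borrowed from the parallel minor.

iv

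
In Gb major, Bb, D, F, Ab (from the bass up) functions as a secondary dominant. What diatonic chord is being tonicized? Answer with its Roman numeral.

vi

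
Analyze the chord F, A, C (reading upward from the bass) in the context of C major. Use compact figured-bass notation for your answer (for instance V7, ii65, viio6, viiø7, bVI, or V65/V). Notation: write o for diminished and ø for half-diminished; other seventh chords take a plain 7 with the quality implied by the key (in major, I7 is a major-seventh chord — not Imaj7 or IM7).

The pitches F-A-C form a major triad rooted on F.
F is scale degree 4 in C major, and a major triad on that degree is written IV.

IV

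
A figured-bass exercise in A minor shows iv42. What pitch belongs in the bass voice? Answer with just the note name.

iv in A minor has root D; the chord is D-F-A-C.
The figure 42 means third inversion — the seventh is in the bass.

C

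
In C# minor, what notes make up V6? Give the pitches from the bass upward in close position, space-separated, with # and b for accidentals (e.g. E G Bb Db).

B# D# G#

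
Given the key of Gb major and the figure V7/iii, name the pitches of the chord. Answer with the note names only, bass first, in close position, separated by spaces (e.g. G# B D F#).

V7/iii is a secondary dominant — the dominant seventh of iii. iii in Gb major is Bb, so the applied chord's root is F, a perfect fifth above.
Building a dominant seventh chord on F gives F-A-C-Eb.

F A C Eb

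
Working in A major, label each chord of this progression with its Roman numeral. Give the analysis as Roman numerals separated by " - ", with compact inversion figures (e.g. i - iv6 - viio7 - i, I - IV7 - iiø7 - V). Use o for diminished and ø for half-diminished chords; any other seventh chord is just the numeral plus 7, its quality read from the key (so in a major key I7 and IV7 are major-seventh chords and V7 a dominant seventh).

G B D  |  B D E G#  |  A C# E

G-B-D: major triad on G — chromatic; bVII (borrowed from the parallel minor).
B-D-E-G#: dominant seventh chord on E = scale degree 5 → V43.
A-C#-E has root A, degree 1 in A major, so I.

bVII - V43 - I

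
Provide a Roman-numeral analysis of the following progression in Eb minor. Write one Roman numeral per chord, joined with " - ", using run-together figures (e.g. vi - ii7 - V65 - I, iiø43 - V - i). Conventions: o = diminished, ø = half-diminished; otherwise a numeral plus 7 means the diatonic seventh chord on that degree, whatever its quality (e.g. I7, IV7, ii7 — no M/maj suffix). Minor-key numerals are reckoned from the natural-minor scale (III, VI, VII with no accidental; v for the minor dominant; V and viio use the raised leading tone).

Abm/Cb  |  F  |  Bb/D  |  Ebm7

Abm/Cb: root Ab is the subdominant; minor triad there is iv6.
F: a major triad on F, the applied dominant of V → V/V.
Bb/D: major triad on Bb = scale degree 5 → V6.
Ebm7: root Eb is the tonic; minor seventh chord there is i7.

iv6 - V/V - V6 - i7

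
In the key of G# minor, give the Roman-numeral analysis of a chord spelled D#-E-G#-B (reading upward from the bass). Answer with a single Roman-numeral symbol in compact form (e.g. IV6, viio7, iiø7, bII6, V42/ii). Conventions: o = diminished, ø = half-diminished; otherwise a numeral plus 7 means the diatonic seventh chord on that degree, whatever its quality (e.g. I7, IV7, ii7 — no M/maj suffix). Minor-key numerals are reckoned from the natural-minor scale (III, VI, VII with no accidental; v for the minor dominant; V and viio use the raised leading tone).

Stacked in thirds the chord is E-G#-B-D#: a major seventh chord on E.
In G# minor, E is the submediant; the diatonic major seventh chord there is VI7.
With D# in the bass the chord is in third inversion, so the figured bass is 42.

VI42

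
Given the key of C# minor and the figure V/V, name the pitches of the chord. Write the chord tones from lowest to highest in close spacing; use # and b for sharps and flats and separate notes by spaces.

V/V is a secondary dominant — the dominant triad of V. V in C# minor is G#, so the applied chord's root is D#, a perfect fifth above.
Building a major triad on D# gives D#-F##-A#.

D# F## A#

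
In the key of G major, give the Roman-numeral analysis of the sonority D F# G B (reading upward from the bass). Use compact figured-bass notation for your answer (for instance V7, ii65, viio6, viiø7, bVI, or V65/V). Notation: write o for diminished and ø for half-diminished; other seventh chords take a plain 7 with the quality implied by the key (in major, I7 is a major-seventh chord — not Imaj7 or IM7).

I43

Stacked in thirds the chord is G-B-D-F#: a major seventh chord on G.
G is scale degree 1 in G major, and a major seventh chord on that degree is written I7.
With D in the bass the chord is in second inversion, so the figured bass is 43.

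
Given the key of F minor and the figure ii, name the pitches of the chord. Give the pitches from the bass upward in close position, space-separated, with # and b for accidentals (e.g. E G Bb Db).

Scale degree 2 in F minor is G; here the chord built on it is altered to a minor triad. ii is the minor supertonic, borrowed from the parallel major (the Dorian ii).
So the chord is G-Bb-D, a minor triad.

G Bb D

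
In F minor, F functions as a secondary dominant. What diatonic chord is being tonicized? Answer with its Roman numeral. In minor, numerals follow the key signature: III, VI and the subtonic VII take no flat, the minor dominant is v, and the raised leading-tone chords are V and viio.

iv

The chord is a major triad on F.
A dominant resolves down a perfect fifth: F → Bb. In F minor, Bb is scale degree 4, i.e. iv.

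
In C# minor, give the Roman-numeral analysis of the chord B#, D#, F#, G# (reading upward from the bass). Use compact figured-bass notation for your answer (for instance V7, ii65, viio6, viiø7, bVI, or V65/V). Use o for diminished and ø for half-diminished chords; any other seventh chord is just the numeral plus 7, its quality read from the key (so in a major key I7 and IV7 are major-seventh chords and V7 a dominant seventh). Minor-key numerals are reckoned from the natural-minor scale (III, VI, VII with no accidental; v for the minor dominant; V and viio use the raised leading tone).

The pitches G#-B#-D#-F# form a dominant seventh chord rooted on G#.
In C# minor, G# is the dominant; the diatonic dominant seventh chord there is V7.
With B# in the bass the chord is in first inversion, so the figured bass is 65.

V65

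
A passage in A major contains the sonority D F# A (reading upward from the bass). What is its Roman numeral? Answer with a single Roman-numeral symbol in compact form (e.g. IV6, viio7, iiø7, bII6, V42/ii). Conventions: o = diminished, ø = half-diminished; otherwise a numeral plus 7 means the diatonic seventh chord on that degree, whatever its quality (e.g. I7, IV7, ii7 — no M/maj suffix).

IV

Stacked in thirds the chord is D-F#-A: a major triad on D.
D is scale degree 4 in A major, and a major triad on that degree is written IV.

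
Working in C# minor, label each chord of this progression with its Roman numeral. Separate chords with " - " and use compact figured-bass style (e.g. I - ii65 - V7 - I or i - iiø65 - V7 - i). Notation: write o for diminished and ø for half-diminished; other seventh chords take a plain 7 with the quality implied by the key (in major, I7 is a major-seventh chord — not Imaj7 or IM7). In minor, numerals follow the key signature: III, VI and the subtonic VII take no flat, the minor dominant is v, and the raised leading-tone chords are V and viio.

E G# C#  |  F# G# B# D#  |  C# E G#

E-G#-C#: root C# is the tonic; minor triad there is i6.
F#-G#-B#-D#: root G# is the dominant; dominant seventh chord there is V42.
C#-E-G# has root C#, degree 1 in C# minor, so i.

i6 - V42 - i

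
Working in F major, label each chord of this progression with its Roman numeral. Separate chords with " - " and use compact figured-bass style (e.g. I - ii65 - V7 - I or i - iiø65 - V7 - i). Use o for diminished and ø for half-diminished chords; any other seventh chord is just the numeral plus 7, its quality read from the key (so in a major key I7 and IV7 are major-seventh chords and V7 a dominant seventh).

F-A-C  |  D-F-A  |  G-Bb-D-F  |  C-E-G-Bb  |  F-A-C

I - vi - ii7 - V7 - I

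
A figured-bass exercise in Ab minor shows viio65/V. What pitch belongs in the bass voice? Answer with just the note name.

F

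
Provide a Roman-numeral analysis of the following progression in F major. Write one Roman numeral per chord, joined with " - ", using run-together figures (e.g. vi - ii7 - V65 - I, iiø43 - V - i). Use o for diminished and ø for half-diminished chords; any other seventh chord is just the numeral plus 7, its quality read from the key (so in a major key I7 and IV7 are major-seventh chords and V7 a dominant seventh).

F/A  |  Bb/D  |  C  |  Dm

I6 - IV6 - V - vi

F/A: root F is the tonic; major triad there is I6.
Bb/D has root Bb, degree 4 in F major, so IV6.
C: root C is the dominant; major triad there is V.
Dm has root D, degree 6 in F major, so vi.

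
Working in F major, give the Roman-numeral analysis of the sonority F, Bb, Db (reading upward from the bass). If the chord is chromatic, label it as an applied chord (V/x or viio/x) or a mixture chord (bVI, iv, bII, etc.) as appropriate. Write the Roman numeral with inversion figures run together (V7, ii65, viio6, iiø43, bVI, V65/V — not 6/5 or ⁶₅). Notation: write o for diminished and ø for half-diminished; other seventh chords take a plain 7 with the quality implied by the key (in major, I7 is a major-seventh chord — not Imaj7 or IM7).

The pitches Bb-Db-F form a minor triad rooted on Bb.
Bb is the fourth degree of F major. This is the minor subdominant, borrowed from the parallel minor.
With F in the bass the chord is in second inversion, so the figured bass is 64.

iv64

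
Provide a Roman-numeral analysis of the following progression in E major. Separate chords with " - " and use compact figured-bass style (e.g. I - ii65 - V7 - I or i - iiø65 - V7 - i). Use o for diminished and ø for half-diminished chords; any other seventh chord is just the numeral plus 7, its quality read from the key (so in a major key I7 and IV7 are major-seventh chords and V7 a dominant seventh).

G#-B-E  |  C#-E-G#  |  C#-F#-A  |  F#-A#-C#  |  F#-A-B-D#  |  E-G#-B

G#-B-E: root E is the tonic; major triad there is I6.
C#-E-G#: minor triad on C# = scale degree 6 → vi.
C#-F#-A: root F# is the supertonic; minor triad there is ii64.
F#-A#-C# is the secondary dominant of V (major triad on F#): V/V.
F#-A-B-D# has root B, degree 5 in E major, so V43.
E-G#-B has root E, degree 1 in E major, so I.

I6 - vi - ii64 - V/V - V43 - I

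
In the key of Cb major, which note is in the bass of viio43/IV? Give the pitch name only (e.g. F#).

Bbb

The applied chord viio43/IV is rooted on Eb: Eb-Gb-Bbb-Dbb.
The figure 43 means second inversion — the fifth is in the bass.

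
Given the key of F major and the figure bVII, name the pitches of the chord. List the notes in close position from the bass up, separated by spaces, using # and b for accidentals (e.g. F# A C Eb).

Eb G Bb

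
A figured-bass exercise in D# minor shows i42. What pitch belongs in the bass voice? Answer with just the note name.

C#

i in D# minor has root D#; the chord is D#-F#-A#-C#.
The figure 42 means third inversion — the seventh is in the bass.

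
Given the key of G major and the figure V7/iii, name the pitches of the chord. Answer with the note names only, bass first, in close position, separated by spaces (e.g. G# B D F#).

The slash means an applied dominant: we want the dominant of iii. In G major, iii is B minor, and its dominant is built on F#.
Building a dominant seventh chord on F# gives F#-A#-C#-E.

F# A# C# E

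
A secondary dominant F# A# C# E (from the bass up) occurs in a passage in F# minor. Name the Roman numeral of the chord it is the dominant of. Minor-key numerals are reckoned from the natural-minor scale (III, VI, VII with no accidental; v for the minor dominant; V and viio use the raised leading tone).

iv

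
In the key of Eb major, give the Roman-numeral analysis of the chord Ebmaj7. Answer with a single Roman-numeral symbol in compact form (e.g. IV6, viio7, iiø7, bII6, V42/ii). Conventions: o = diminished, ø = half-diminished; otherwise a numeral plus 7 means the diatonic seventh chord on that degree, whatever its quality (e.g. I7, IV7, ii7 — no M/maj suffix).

The pitches Eb-G-Bb-D form a major seventh chord rooted on Eb.
Eb is scale degree 1 in Eb major, and a major seventh chord on that degree is written I7.

I7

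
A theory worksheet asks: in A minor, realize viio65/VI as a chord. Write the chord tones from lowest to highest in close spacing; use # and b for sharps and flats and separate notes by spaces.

G Bb Db E

viio65/VI is a secondary leading-tone chord. The target VI is F in A minor; the applied chord is rooted a semitone below, on E.
Building a fully diminished seventh chord on E gives E-G-Bb-Db.
The figured bass 65 indicates first inversion, placing the third (G) in the bass: G-Bb-Db-E.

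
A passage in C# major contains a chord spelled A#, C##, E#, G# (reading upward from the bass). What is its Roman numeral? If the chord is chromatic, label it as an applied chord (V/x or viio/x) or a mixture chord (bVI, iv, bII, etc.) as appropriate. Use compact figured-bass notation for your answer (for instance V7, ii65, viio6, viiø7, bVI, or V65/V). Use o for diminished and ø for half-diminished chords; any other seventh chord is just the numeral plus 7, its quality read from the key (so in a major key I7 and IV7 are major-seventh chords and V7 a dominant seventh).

The pitches A#-C##-E#-G# form a dominant seventh chord rooted on A#.
A# is not a diatonic chord root with this quality in C# major, but it lies a perfect fifth above D# (ii), so the chord functions as an applied dominant of ii.

V7/ii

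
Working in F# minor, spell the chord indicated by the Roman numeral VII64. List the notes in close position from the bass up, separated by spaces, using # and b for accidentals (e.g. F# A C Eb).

In F# minor, the subtonic is E, and the diatonic chord built there is a major triad.
That chord is spelled E-G#-B.
With the 64 figure the chord is in second inversion; from the bass B upward in close position it reads B-E-G#.

B E G#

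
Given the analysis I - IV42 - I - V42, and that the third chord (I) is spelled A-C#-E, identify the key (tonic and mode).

I is given as A-C#-E — a major triad with root A.
If A is scale degree 1 and the mode makes that degree carry a major triad, the tonic is A and the mode is major.

A major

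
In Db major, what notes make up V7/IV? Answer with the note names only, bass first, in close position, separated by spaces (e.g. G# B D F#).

The slash means an applied dominant: we want the dominant of IV. In Db major, IV is Gb major, and its dominant is built on Db.
Building a dominant seventh chord on Db gives Db-F-Ab-Cb.

Db F Ab Cb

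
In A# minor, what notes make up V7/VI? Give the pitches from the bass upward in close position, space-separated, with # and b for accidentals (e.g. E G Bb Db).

C# E# G# B

V7/VI is a secondary dominant — the dominant seventh of VI. VI in A# minor is F#, so the applied chord's root is C#, a perfect fifth above.
Building a dominant seventh chord on C# gives C#-E#-G#-B.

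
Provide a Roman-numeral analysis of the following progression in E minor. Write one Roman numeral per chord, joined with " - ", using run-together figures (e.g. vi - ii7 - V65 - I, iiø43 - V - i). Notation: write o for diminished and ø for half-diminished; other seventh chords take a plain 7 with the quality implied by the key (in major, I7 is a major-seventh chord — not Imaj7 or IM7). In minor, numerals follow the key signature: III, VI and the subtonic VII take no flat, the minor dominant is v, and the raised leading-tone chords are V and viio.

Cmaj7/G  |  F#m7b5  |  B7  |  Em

VI43 - iiø7 - V7 - i

Cmaj7/G: root C is the submediant; major seventh chord there is VI43.
F#m7b5 has root F#, degree 2 in E minor, so iiø7.
B7: root B is the dominant; dominant seventh chord there is V7.
Em: minor triad on E = scale degree 1 → i.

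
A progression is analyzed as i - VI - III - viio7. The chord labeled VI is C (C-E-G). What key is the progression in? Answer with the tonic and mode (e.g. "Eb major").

E minor

VI is given as C-E-G — a major triad with root C.
VI on C implies C is the submediant; that puts the tonic at E, and the uppercase numeral fits minor mode.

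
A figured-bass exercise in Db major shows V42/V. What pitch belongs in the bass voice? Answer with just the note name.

Db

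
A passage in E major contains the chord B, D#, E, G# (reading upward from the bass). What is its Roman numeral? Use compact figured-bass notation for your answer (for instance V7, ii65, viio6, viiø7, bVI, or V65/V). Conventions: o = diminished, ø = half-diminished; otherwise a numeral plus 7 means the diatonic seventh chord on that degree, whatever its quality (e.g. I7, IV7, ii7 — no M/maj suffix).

I43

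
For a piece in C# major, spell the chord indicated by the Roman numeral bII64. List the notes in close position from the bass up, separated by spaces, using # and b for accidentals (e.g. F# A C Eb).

A D F#

Scale degree 2 in C# major is D#; lowering it a half step gives D. bII64 is the Neapolitan chord — a major triad on the lowered second degree.
So the chord is D-F#-A, a major triad.
With the 64 figure the chord is in second inversion; from the bass A upward in close position it reads A-D-F#.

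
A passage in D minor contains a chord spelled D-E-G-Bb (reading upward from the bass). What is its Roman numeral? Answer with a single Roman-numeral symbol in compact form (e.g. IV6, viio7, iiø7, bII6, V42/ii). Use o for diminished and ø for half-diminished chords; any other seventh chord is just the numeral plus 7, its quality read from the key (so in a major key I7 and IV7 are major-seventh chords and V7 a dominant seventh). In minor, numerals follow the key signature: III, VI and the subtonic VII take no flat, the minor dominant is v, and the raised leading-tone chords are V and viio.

iiø42

Stacked in thirds the chord is E-G-Bb-D: a half-diminished seventh chord on E.
E is scale degree 2 in D minor, and a half-diminished seventh chord on that degree is written iiø7.
With D in the bass the chord is in third inversion, so the figured bass is 42.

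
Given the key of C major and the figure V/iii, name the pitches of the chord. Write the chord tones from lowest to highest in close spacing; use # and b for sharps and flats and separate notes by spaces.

B D# F#

The slash means an applied dominant: we want the dominant of iii. In C major, iii is E minor, and its dominant is built on B.
Building a major triad on B gives B-D#-F#.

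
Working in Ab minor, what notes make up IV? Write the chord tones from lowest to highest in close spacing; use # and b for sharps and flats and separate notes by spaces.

Scale degree 4 in Ab minor is Db; here the chord built on it is altered to a major triad. IV is the major subdominant, borrowed from the parallel major.
So the chord is Db-F-Ab.

Db F Ab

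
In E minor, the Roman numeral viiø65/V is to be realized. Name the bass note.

The applied chord viiø65/V is rooted on A#: A#-C#-E-G#.
The figure 65 means first inversion — the third is in the bass.

C#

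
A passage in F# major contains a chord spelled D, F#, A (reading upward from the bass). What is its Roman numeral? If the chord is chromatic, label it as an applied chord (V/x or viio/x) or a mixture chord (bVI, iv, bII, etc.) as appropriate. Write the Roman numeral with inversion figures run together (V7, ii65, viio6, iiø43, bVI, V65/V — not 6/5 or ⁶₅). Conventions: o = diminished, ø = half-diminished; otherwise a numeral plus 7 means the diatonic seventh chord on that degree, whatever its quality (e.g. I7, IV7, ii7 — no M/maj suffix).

bVI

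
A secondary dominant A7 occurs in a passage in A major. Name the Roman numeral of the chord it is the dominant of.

IV

The chord is a dominant seventh chord on A.
A dominant resolves down a perfect fifth: A → D. In A major, D is scale degree 4, i.e. IV.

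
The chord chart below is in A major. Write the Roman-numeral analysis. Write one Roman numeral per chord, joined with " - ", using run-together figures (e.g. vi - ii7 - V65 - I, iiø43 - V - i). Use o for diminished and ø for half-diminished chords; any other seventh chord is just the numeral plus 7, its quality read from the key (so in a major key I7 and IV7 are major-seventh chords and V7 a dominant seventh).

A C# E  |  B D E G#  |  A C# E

I - V43 - I

A-C#-E: major triad on A = scale degree 1 → I.
B-D-E-G# has root E, degree 5 in A major, so V43.
A-C#-E has root A, degree 1 in A major, so I.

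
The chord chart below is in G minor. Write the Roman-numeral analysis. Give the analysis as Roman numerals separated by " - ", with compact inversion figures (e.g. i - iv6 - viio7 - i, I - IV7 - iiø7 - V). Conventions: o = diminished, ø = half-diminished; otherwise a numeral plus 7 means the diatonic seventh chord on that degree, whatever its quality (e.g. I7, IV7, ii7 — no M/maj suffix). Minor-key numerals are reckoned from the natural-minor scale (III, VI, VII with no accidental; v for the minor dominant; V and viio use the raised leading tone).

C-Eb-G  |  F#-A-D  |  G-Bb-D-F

C-Eb-G has root C, degree 4 in G minor, so iv.
F#-A-D: major triad on D = scale degree 5 → V6.
G-Bb-D-F: minor seventh chord on G = scale degree 1 → i7.

iv - V6 - i7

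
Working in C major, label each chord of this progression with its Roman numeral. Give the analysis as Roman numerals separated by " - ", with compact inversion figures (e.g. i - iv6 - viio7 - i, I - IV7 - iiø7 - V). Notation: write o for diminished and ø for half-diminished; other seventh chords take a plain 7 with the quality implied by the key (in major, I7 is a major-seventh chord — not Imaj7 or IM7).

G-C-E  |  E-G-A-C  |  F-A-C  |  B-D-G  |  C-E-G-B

G-C-E: major triad on C = scale degree 1 → I64.
E-G-A-C has root A, degree 6 in C major, so vi43.
F-A-C: root F is the subdominant; major triad there is IV.
B-D-G: major triad on G = scale degree 5 → V6.
C-E-G-B: root C is the tonic; major seventh chord there is I7.

I64 - vi43 - IV - V6 - I7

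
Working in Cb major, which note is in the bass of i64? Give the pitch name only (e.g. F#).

i in Cb major has root Cb; the chord is Cb-Ebb-Gb.
The figure 64 means second inversion — the fifth is in the bass.

Gb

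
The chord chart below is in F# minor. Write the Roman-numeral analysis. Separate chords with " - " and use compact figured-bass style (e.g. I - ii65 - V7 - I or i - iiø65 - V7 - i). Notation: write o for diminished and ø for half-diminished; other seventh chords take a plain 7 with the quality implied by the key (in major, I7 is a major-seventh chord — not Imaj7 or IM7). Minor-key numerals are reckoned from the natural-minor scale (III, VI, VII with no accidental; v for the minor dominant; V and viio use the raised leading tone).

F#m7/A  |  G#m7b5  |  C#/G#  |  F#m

i65 - iiø7 - V64 - i

F#m7/A: minor seventh chord on F# = scale degree 1 → i65.
G#m7b5: half-diminished seventh chord on G# = scale degree 2 → iiø7.
C#/G# has root C#, degree 5 in F# minor, so V64.
F#m: minor triad on F# = scale degree 1 → i.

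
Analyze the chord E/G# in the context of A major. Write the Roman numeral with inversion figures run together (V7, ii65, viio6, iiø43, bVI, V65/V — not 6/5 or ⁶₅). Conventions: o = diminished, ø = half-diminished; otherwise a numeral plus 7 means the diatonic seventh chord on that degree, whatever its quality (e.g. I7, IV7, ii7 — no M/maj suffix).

V6

The pitches E-G#-B form a major triad rooted on E.
E is scale degree 5 in A major, and a major triad on that degree is written V.
With G# in the bass the chord is in first inversion, so the figured bass is 6.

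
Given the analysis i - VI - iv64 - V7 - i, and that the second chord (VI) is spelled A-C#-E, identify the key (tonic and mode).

C# minor

The anchor chord is a major triad on A, labeled VI.
Counting down 5 scale steps from A places the tonic on C#; a major triad on degree 6 is diatonic only in minor.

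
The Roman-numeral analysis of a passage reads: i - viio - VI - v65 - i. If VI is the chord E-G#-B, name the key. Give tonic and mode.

G# minor

The anchor chord is a major triad on E, labeled VI.
Counting down 5 scale steps from E places the tonic on G#; a major triad on degree 6 is diatonic only in minor.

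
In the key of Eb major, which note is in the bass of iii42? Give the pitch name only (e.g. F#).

iii in Eb major has root G; the chord is G-Bb-D-F.
The figure 42 means third inversion — the seventh is in the bass.

F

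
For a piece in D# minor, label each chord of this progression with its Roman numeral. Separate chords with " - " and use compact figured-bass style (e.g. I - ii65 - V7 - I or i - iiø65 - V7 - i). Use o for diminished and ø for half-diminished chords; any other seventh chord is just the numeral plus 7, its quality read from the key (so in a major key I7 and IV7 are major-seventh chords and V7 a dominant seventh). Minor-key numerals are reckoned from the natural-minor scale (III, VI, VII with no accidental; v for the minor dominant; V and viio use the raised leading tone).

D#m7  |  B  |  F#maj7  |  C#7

i7 - VI - III7 - VII7

D#m7: root D# is the tonic; minor seventh chord there is i7.
B: root B is the submediant; major triad there is VI.
F#maj7 has root F#, degree 3 in D# minor, so III7.
C#7 has root C#, degree 7 in D# minor, so VII7.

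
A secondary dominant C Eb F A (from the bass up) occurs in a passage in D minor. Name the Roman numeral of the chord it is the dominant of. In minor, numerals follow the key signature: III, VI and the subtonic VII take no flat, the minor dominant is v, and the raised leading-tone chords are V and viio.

The chord is a dominant seventh chord on F.
A dominant resolves down a perfect fifth: F → Bb. In D minor, Bb is scale degree 6, i.e. VI.

VI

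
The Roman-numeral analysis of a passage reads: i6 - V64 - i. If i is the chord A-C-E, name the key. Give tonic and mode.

The chord Am is a minor triad rooted on A; its label is i.
If A is scale degree 1 and the mode makes that degree carry a minor triad, the tonic is A and the mode is minor.

A minor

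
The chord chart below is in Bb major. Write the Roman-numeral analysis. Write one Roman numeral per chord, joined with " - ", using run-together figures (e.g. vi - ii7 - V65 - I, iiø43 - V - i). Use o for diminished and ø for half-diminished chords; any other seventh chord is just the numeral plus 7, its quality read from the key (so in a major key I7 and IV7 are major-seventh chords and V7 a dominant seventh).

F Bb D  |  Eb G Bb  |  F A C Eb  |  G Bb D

F-Bb-D: major triad on Bb = scale degree 1 → I64.
Eb-G-Bb has root Eb, degree 4 in Bb major, so IV.
F-A-C-Eb: root F is the dominant; dominant seventh chord there is V7.
G-Bb-D has root G, degree 6 in Bb major, so vi.

I64 - IV - V7 - vi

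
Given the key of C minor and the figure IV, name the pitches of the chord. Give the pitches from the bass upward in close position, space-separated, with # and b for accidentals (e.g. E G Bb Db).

Scale degree 4 in C minor is F; here the chord built on it is altered to a major triad. IV is the major subdominant, borrowed from the parallel major.
So the chord is F-A-C, a major triad.

F A C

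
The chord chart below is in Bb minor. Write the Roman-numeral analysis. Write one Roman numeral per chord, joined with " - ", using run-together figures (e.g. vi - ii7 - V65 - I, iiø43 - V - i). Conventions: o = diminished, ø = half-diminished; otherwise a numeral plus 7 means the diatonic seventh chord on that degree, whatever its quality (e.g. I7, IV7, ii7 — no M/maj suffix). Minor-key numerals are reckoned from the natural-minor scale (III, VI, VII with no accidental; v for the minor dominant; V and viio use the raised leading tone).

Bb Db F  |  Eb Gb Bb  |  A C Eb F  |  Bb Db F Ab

Bb-Db-F: minor triad on Bb = scale degree 1 → i.
Eb-Gb-Bb: root Eb is the subdominant; minor triad there is iv.
A-C-Eb-F: root F is the dominant; dominant seventh chord there is V65.
Bb-Db-F-Ab: root Bb is the tonic; minor seventh chord there is i7.

i - iv - V65 - i7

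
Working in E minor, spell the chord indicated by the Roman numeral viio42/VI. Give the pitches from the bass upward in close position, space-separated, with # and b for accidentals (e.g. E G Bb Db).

The slash marks an applied leading-tone chord: viio of VI. In E minor, VI is C, so the leading tone to it is B, a half step below.
Building a fully diminished seventh chord on B gives B-D-F-Ab.
The figured bass 42 indicates third inversion, placing the seventh (Ab) in the bass: Ab-B-D-F.

Ab B D F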